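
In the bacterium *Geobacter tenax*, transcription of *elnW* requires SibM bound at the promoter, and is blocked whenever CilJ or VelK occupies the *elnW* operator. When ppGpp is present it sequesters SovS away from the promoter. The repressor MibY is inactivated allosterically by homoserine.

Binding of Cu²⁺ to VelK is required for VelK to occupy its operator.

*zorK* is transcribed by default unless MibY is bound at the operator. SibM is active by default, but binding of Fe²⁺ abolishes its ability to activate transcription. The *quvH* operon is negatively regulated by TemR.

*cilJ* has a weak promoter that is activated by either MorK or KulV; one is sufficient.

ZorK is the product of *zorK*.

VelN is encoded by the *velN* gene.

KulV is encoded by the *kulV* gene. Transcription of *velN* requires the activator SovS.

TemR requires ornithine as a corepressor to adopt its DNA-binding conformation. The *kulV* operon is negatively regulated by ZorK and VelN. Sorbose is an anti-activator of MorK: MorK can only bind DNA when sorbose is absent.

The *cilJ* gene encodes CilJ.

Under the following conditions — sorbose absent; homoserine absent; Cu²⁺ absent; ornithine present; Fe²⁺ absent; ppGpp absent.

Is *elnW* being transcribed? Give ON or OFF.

OFF

Fe²⁺ is absent, so SibM is active.
Sorbose is absent, so MorK is active.
Homoserine is absent, so MibY is active.
With repressor MibY bound, *zorK* is not transcribed.
So ZorK is not produced.
ppGpp is absent, so SovS is active.
No repressor is bound and SovS is active, so *velN* is transcribed.
So VelN is produced and active.
With repressor VelN bound, *kulV* is not transcribed.
So KulV is not produced.
Activator MorK is present, so *cilJ* is transcribed.
So CilJ is produced and active.
Cu²⁺ is absent, so VelK is inactive.
With repressor CilJ bound, *elnW* is not transcribed.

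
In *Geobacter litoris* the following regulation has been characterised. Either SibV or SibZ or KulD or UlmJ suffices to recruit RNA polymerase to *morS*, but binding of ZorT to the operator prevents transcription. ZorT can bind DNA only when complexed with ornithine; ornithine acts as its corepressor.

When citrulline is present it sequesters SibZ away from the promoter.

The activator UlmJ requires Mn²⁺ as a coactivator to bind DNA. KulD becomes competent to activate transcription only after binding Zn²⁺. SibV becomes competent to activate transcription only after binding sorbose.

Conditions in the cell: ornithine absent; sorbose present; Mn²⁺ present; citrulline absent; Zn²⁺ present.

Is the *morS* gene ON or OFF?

Sorbose is present, so SibV is active.
Citrulline is absent, so SibZ is active.
Zn²⁺ is present, so KulD is active.
Ornithine is absent, so ZorT is inactive.
Mn²⁺ is present, so UlmJ is active.
Activator SibV is present, so *morS* is transcribed.

ON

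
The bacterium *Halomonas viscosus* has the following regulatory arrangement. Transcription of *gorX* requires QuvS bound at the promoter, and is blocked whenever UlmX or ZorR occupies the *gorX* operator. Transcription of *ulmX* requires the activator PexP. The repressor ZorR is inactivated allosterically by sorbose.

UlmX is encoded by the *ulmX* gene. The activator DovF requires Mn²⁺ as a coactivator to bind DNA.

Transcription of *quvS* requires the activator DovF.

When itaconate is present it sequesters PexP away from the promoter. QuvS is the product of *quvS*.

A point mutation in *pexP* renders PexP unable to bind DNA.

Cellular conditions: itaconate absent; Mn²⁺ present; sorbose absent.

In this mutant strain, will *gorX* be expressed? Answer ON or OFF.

PexP is non-functional in this strain, so it has no effect.
Required activator PexP is absent, so *ulmX* is not transcribed.
So UlmX is not produced.
Sorbose is absent, so ZorR is active.
Mn²⁺ is present, so DovF is active.
No repressor is bound and DovF is active, so *quvS* is transcribed.
So QuvS is produced and active.
With repressor ZorR bound, *gorX* is not transcribed.

OFF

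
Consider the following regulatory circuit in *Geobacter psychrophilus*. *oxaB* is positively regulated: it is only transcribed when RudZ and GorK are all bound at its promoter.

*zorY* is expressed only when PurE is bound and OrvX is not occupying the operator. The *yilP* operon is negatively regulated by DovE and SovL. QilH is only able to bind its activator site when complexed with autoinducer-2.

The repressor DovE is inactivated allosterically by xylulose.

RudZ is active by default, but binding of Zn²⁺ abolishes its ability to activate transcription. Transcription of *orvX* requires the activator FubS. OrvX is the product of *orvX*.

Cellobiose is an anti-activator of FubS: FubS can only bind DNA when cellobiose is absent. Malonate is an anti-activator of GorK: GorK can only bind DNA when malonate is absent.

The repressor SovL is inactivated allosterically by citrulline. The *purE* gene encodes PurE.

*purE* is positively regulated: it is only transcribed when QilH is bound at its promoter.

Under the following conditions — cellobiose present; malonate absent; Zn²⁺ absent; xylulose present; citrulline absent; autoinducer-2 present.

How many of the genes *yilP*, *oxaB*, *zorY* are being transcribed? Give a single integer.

Xylulose is present, so DovE is inactive.
Citrulline is absent, so SovL is active.
With repressor SovL bound, *yilP* is not transcribed.
→ *yilP* is OFF.
Zn²⁺ is absent, so RudZ is active.
Malonate is absent, so GorK is active.
No repressor is bound and RudZ and GorK are active, so *oxaB* is transcribed.
→ *oxaB* is ON.
Autoinducer-2 is present, so QilH is active.
No repressor is bound and QilH is active, so *purE* is transcribed.
So PurE is produced and active.
Cellobiose is present, so FubS is inactive.
Required activator FubS is absent, so *orvX* is not transcribed.
So OrvX is not produced.
No repressor is bound and PurE is active, so *zorY* is transcribed.
→ *zorY* is ON.
2 of the 3 genes are transcribed.

2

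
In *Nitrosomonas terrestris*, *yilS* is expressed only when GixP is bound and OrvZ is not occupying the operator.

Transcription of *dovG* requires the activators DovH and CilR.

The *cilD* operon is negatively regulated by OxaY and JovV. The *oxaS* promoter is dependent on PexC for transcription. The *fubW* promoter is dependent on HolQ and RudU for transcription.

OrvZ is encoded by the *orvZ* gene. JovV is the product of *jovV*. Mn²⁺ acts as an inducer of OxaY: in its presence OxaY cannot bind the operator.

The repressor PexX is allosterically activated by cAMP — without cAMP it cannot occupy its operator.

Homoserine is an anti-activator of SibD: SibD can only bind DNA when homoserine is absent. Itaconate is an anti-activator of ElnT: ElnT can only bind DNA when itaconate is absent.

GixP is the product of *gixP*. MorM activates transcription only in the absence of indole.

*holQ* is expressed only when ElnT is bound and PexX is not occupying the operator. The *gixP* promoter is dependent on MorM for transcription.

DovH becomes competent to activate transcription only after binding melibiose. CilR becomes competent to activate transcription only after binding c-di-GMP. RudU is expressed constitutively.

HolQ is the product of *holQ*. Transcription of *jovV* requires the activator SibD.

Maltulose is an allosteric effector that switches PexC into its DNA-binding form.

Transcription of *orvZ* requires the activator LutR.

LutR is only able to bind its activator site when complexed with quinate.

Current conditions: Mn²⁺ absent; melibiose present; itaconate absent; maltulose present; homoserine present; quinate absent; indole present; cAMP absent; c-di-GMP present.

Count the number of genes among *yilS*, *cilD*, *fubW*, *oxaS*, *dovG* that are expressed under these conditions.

3

Quinate is absent, so LutR is inactive.
Required activator LutR is absent, so *orvZ* is not transcribed.
So OrvZ is not produced.
Indole is present, so MorM is inactive.
Required activator MorM is absent, so *gixP* is not transcribed.
So GixP is not produced.
Required activator GixP is absent, so *yilS* is not transcribed.
→ *yilS* is OFF.
Mn²⁺ is absent, so OxaY is active.
Homoserine is present, so SibD is inactive.
Required activator SibD is absent, so *jovV* is not transcribed.
So JovV is not produced.
With repressor OxaY bound, *cilD* is not transcribed.
→ *cilD* is OFF.
Itaconate is absent, so ElnT is active.
cAMP is absent, so PexX is inactive.
No repressor is bound and ElnT is active, so *holQ* is transcribed.
So HolQ is produced and active.
RudU is produced constitutively and is active.
No repressor is bound and HolQ and RudU are active, so *fubW* is transcribed.
→ *fubW* is ON.
Maltulose is present, so PexC is active.
No repressor is bound and PexC is active, so *oxaS* is transcribed.
→ *oxaS* is ON.
Melibiose is present, so DovH is active.
c-di-GMP is present, so CilR is active.
No repressor is bound and DovH and CilR are active, so *dovG* is transcribed.
→ *dovG* is ON.
3 of the 5 genes are transcribed.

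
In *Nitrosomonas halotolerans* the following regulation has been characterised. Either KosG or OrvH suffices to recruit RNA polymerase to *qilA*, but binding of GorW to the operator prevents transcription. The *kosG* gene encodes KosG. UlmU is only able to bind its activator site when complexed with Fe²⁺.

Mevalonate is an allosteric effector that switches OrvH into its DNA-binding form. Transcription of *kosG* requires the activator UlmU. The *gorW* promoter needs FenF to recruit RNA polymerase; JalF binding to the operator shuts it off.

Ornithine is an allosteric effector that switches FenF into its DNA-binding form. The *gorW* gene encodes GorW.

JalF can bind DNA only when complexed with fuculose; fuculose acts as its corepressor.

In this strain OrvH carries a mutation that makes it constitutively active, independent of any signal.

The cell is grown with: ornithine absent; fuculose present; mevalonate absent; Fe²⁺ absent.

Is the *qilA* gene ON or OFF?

Fe²⁺ is absent, so UlmU is inactive.
Required activator UlmU is absent, so *kosG* is not transcribed.
So KosG is not produced.
OrvH is constitutively active in this strain.
Ornithine is absent, so FenF is inactive.
Fuculose is present, so JalF is active.
With repressor JalF bound, *gorW* is not transcribed.
So GorW is not produced.
Activator OrvH is present, so *qilA* is transcribed.

ON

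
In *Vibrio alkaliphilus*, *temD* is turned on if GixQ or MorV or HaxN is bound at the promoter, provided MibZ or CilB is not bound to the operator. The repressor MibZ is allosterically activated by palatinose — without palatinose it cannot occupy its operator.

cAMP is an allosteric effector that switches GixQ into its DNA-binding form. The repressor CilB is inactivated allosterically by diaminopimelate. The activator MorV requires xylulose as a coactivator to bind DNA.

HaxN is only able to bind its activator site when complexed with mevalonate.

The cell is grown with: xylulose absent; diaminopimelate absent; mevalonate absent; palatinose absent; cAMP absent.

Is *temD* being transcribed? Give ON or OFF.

OFF

cAMP is absent, so GixQ is inactive.
Palatinose is absent, so MibZ is inactive.
Diaminopimelate is absent, so CilB is active.
Xylulose is absent, so MorV is inactive.
Mevalonate is absent, so HaxN is inactive.
With repressor CilB bound, *temD* is not transcribed.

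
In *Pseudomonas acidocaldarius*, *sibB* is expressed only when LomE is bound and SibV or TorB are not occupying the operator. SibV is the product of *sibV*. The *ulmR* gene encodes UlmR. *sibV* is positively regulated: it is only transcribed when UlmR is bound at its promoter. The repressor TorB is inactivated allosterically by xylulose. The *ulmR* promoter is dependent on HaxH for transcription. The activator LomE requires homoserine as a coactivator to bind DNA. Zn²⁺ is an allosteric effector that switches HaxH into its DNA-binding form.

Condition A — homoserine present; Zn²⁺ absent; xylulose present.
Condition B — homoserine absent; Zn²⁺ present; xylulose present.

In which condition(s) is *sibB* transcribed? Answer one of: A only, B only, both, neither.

A only

Condition A:
Homoserine is present, so LomE is active.
Zn²⁺ is absent, so HaxH is inactive.
Required activator HaxH is absent, so *ulmR* is not transcribed.
So UlmR is not produced.
Required activator UlmR is absent, so *sibV* is not transcribed.
So SibV is not produced.
Xylulose is present, so TorB is inactive.
No repressor is bound and LomE is active, so *sibB* is transcribed.
→ *sibB* is ON in A.
Condition B:
Homoserine is absent, so LomE is inactive.
Zn²⁺ is present, so HaxH is active.
No repressor is bound and HaxH is active, so *ulmR* is transcribed.
So UlmR is produced and active.
No repressor is bound and UlmR is active, so *sibV* is transcribed.
So SibV is produced and active.
Xylulose is present, so TorB is inactive.
With repressor SibV bound, *sibB* is not transcribed.
→ *sibB* is OFF in B.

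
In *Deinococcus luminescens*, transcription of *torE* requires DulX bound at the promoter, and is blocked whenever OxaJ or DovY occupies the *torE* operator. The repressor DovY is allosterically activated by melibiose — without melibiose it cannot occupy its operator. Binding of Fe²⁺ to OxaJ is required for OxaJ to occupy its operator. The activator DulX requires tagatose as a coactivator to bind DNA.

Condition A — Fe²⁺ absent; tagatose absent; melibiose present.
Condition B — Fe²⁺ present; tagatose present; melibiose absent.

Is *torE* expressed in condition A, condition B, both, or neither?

Condition A:
Fe²⁺ is absent, so OxaJ is inactive.
Tagatose is absent, so DulX is inactive.
Melibiose is present, so DovY is active.
With repressor DovY bound, *torE* is not transcribed.
→ *torE* is OFF in A.
Condition B:
Fe²⁺ is present, so OxaJ is active.
Tagatose is present, so DulX is active.
Melibiose is absent, so DovY is inactive.
With repressor OxaJ bound, *torE* is not transcribed.
→ *torE* is OFF in B.

neither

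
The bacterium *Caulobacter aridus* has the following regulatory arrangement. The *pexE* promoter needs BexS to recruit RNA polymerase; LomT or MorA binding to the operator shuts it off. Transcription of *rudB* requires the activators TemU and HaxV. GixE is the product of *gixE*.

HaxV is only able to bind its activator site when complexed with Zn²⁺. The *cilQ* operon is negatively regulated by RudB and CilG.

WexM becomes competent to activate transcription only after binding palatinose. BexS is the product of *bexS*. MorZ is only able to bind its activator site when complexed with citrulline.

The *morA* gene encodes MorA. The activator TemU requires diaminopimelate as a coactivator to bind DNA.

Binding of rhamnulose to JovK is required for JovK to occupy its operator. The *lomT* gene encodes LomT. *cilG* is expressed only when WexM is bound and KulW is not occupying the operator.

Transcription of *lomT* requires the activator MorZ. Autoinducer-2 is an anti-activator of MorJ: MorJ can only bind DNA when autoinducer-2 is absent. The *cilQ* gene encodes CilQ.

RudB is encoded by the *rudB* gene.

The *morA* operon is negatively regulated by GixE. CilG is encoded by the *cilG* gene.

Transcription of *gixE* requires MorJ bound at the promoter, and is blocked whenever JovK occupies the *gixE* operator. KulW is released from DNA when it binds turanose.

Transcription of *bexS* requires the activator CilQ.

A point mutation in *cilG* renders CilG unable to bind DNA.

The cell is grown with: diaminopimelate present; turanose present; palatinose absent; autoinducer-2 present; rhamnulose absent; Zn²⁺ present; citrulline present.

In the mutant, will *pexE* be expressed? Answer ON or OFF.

OFF

Diaminopimelate is present, so TemU is active.
Zn²⁺ is present, so HaxV is active.
No repressor is bound and TemU and HaxV are active, so *rudB* is transcribed.
So RudB is produced and active.
CilG is non-functional in this strain, so it has no effect.
With repressor RudB bound, *cilQ* is not transcribed.
So CilQ is not produced.
Required activator CilQ is absent, so *bexS* is not transcribed.
So BexS is not produced.
Citrulline is present, so MorZ is active.
No repressor is bound and MorZ is active, so *lomT* is transcribed.
So LomT is produced and active.
Rhamnulose is absent, so JovK is inactive.
Autoinducer-2 is present, so MorJ is inactive.
Required activator MorJ is absent, so *gixE* is not transcribed.
So GixE is not produced.
With no repressor bound, *morA* is transcribed.
So MorA is produced and active.
With repressor LomT bound, *pexE* is not transcribed.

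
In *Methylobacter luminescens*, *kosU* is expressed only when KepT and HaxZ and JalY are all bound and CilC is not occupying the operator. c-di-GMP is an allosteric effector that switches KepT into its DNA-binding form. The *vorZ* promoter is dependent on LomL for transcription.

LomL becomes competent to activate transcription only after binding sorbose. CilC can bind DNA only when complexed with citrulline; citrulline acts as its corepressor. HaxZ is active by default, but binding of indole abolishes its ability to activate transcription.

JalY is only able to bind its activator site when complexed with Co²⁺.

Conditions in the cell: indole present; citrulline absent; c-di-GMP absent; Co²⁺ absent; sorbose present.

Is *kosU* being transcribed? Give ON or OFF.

OFF

Citrulline is absent, so CilC is inactive.
c-di-GMP is absent, so KepT is inactive.
Indole is present, so HaxZ is inactive.
Co²⁺ is absent, so JalY is inactive.
Required activator KepT is absent, so *kosU* is not transcribed.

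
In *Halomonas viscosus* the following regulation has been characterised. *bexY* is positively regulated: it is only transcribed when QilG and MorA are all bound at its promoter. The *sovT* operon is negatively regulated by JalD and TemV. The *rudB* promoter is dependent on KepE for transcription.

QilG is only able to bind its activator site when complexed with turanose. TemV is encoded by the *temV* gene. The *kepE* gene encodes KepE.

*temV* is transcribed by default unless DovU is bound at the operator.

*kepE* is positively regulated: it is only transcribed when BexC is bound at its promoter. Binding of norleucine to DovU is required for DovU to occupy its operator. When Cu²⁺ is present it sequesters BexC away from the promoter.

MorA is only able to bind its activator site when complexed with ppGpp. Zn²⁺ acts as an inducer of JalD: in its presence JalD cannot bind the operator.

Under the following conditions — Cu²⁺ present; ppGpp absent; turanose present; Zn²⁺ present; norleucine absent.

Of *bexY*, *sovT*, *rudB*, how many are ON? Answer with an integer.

Turanose is present, so QilG is active.
ppGpp is absent, so MorA is inactive.
Required activator MorA is absent, so *bexY* is not transcribed.
→ *bexY* is OFF.
Zn²⁺ is present, so JalD is inactive.
Norleucine is absent, so DovU is inactive.
With no repressor bound, *temV* is transcribed.
So TemV is produced and active.
With repressor TemV bound, *sovT* is not transcribed.
→ *sovT* is OFF.
Cu²⁺ is present, so BexC is inactive.
Required activator BexC is absent, so *kepE* is not transcribed.
So KepE is not produced.
Required activator KepE is absent, so *rudB* is not transcribed.
→ *rudB* is OFF.
0 of the 3 genes are transcribed.

0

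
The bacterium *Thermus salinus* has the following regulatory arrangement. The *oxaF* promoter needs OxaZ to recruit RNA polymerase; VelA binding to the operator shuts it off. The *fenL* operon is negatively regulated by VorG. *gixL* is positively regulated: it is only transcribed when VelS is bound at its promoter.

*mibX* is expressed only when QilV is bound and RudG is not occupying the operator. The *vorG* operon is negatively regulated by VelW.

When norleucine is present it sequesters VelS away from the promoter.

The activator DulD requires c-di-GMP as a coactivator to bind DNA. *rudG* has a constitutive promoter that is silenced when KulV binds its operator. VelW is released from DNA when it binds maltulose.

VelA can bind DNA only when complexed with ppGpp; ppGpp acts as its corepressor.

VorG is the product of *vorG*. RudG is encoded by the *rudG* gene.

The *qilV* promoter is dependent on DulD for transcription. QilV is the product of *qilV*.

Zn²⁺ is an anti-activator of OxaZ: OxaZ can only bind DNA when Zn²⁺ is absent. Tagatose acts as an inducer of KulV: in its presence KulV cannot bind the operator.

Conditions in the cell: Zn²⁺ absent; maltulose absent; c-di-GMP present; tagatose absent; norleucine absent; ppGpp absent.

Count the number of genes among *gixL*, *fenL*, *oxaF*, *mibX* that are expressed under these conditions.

Norleucine is absent, so VelS is active.
No repressor is bound and VelS is active, so *gixL* is transcribed.
→ *gixL* is ON.
Maltulose is absent, so VelW is active.
With repressor VelW bound, *vorG* is not transcribed.
So VorG is not produced.
With no repressor bound, *fenL* is transcribed.
→ *fenL* is ON.
ppGpp is absent, so VelA is inactive.
Zn²⁺ is absent, so OxaZ is active.
No repressor is bound and OxaZ is active, so *oxaF* is transcribed.
→ *oxaF* is ON.
Tagatose is absent, so KulV is active.
With repressor KulV bound, *rudG* is not transcribed.
So RudG is not produced.
c-di-GMP is present, so DulD is active.
No repressor is bound and DulD is active, so *qilV* is transcribed.
So QilV is produced and active.
No repressor is bound and QilV is active, so *mibX* is transcribed.
→ *mibX* is ON.
4 of the 4 genes are transcribed.

4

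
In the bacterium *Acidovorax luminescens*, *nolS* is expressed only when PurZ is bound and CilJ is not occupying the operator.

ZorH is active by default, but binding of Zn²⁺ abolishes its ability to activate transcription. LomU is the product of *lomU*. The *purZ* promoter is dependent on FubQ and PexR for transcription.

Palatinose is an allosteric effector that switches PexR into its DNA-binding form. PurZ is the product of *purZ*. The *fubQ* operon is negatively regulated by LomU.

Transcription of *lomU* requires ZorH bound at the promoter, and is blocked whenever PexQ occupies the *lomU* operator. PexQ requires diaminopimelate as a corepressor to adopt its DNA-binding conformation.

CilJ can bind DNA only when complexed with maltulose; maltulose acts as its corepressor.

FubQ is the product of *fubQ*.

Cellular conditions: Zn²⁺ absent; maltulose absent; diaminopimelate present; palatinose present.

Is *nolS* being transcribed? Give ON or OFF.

ON

Diaminopimelate is present, so PexQ is active.
Zn²⁺ is absent, so ZorH is active.
With repressor PexQ bound, *lomU* is not transcribed.
So LomU is not produced.
With no repressor bound, *fubQ* is transcribed.
So FubQ is produced and active.
Palatinose is present, so PexR is active.
No repressor is bound and FubQ and PexR are active, so *purZ* is transcribed.
So PurZ is produced and active.
Maltulose is absent, so CilJ is inactive.
No repressor is bound and PurZ is active, so *nolS* is transcribed.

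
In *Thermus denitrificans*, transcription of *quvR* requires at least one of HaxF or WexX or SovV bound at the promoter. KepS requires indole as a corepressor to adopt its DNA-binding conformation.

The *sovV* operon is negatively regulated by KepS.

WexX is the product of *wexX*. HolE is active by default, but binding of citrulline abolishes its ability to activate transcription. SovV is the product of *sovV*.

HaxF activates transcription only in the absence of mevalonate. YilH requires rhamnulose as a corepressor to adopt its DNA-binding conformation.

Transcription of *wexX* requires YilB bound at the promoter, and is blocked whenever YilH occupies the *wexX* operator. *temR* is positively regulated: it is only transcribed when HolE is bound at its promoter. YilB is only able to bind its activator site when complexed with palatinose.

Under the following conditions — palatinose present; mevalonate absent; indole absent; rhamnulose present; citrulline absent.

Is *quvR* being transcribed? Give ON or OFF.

ON

Mevalonate is absent, so HaxF is active.
Palatinose is present, so YilB is active.
Rhamnulose is present, so YilH is active.
With repressor YilH bound, *wexX* is not transcribed.
So WexX is not produced.
Indole is absent, so KepS is inactive.
With no repressor bound, *sovV* is transcribed.
So SovV is produced and active.
Activator HaxF is present, so *quvR* is transcribed.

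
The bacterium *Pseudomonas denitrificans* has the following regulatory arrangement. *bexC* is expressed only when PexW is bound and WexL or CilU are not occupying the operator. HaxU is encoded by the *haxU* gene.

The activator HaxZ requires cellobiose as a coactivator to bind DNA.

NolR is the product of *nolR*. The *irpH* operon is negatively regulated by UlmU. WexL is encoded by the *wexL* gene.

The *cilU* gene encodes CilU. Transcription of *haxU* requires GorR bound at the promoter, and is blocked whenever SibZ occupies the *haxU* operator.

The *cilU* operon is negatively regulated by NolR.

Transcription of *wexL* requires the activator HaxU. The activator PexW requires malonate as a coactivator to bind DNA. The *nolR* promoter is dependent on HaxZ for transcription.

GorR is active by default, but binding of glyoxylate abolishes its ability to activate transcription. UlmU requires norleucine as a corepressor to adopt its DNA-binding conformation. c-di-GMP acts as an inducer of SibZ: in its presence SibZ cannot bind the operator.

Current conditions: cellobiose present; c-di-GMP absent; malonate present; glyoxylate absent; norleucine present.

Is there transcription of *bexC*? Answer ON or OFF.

Glyoxylate is absent, so GorR is active.
c-di-GMP is absent, so SibZ is active.
With repressor SibZ bound, *haxU* is not transcribed.
So HaxU is not produced.
Required activator HaxU is absent, so *wexL* is not transcribed.
So WexL is not produced.
Malonate is present, so PexW is active.
Cellobiose is present, so HaxZ is active.
No repressor is bound and HaxZ is active, so *nolR* is transcribed.
So NolR is produced and active.
With repressor NolR bound, *cilU* is not transcribed.
So CilU is not produced.
No repressor is bound and PexW is active, so *bexC* is transcribed.

ON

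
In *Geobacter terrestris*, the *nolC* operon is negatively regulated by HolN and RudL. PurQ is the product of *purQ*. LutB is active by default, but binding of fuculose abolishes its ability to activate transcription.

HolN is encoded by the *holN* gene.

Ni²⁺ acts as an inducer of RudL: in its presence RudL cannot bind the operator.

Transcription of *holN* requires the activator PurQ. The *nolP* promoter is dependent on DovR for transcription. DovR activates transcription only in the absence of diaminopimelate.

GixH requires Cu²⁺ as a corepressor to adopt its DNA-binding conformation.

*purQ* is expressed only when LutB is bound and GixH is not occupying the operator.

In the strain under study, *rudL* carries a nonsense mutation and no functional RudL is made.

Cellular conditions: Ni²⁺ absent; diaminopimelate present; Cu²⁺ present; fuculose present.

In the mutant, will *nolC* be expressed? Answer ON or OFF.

Cu²⁺ is present, so GixH is active.
Fuculose is present, so LutB is inactive.
With repressor GixH bound, *purQ* is not transcribed.
So PurQ is not produced.
Required activator PurQ is absent, so *holN* is not transcribed.
So HolN is not produced.
RudL is non-functional in this strain, so it has no effect.
With no repressor bound, *nolC* is transcribed.

ON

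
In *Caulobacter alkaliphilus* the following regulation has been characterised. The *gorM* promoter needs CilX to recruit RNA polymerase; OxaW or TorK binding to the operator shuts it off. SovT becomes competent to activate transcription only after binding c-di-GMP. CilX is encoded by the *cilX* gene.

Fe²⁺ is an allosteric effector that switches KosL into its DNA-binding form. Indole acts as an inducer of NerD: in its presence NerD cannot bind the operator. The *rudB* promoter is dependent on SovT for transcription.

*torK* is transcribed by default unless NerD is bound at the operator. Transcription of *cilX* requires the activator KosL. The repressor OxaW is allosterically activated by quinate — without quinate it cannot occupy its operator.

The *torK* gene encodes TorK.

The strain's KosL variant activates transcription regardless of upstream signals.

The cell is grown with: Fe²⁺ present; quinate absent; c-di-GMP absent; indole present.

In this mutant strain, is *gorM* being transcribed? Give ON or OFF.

Quinate is absent, so OxaW is inactive.
KosL is constitutively active in this strain.
No repressor is bound and KosL is active, so *cilX* is transcribed.
So CilX is produced and active.
Indole is present, so NerD is inactive.
With no repressor bound, *torK* is transcribed.
So TorK is produced and active.
With repressor TorK bound, *gorM* is not transcribed.

OFF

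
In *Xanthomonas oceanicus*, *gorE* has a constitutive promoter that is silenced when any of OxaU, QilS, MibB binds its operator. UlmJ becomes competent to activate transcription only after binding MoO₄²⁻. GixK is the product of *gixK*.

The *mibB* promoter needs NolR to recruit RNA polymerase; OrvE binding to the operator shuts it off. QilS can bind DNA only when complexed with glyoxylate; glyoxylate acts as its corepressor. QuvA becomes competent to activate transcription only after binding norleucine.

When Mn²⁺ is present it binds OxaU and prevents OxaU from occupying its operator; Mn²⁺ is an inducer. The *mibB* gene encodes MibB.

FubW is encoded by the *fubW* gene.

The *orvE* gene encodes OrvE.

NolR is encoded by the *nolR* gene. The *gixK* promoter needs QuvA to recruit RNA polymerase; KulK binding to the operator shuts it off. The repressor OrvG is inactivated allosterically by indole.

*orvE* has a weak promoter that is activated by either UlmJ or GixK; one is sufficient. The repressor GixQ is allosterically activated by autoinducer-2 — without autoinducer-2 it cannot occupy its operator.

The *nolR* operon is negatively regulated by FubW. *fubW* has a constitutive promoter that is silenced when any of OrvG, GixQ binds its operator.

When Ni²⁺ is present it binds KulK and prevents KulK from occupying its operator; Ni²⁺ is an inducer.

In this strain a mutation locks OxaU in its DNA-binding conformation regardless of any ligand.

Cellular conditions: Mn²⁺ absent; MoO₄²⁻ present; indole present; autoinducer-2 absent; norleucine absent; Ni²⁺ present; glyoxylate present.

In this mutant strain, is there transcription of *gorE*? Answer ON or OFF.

OxaU is constitutively active in this strain.
Glyoxylate is present, so QilS is active.
MoO₄²⁻ is present, so UlmJ is active.
Norleucine is absent, so QuvA is inactive.
Ni²⁺ is present, so KulK is inactive.
Required activator QuvA is absent, so *gixK* is not transcribed.
So GixK is not produced.
Activator UlmJ is present, so *orvE* is transcribed.
So OrvE is produced and active.
Indole is present, so OrvG is inactive.
Autoinducer-2 is absent, so GixQ is inactive.
With no repressor bound, *fubW* is transcribed.
So FubW is produced and active.
With repressor FubW bound, *nolR* is not transcribed.
So NolR is not produced.
With repressor OrvE bound, *mibB* is not transcribed.
So MibB is not produced.
With repressor OxaU bound, *gorE* is not transcribed.

OFF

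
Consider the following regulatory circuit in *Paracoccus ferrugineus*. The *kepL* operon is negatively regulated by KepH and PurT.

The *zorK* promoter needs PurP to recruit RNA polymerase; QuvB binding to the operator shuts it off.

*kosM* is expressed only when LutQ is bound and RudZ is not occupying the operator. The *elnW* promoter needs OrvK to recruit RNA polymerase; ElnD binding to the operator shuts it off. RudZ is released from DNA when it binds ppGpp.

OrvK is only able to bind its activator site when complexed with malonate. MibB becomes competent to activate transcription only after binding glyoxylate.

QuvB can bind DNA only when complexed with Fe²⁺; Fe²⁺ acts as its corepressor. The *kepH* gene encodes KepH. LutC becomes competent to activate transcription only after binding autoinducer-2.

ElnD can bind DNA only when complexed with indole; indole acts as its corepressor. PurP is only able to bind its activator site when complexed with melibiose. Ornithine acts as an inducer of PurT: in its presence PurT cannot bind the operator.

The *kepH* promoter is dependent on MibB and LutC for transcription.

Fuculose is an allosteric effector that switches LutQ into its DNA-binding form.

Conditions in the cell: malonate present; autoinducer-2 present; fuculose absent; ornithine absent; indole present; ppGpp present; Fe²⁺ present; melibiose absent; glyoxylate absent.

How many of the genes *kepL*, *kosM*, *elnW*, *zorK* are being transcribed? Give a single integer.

Glyoxylate is absent, so MibB is inactive.
Autoinducer-2 is present, so LutC is active.
Required activator MibB is absent, so *kepH* is not transcribed.
So KepH is not produced.
Ornithine is absent, so PurT is active.
With repressor PurT bound, *kepL* is not transcribed.
→ *kepL* is OFF.
ppGpp is present, so RudZ is inactive.
Fuculose is absent, so LutQ is inactive.
Required activator LutQ is absent, so *kosM* is not transcribed.
→ *kosM* is OFF.
Indole is present, so ElnD is active.
Malonate is present, so OrvK is active.
With repressor ElnD bound, *elnW* is not transcribed.
→ *elnW* is OFF.
Fe²⁺ is present, so QuvB is active.
Melibiose is absent, so PurP is inactive.
With repressor QuvB bound, *zorK* is not transcribed.
→ *zorK* is OFF.
0 of the 4 genes are transcribed.

0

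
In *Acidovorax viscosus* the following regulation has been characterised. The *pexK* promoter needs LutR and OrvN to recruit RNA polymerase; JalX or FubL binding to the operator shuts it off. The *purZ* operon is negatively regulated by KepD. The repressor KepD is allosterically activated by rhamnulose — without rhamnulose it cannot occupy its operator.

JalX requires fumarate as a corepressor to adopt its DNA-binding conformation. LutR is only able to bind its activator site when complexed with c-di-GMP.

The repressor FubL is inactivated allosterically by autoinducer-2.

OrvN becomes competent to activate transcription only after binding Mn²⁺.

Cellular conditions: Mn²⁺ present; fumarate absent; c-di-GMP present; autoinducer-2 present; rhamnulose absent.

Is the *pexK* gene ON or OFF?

Fumarate is absent, so JalX is inactive.
Autoinducer-2 is present, so FubL is inactive.
c-di-GMP is present, so LutR is active.
Mn²⁺ is present, so OrvN is active.
No repressor is bound and LutR and OrvN are active, so *pexK* is transcribed.

ON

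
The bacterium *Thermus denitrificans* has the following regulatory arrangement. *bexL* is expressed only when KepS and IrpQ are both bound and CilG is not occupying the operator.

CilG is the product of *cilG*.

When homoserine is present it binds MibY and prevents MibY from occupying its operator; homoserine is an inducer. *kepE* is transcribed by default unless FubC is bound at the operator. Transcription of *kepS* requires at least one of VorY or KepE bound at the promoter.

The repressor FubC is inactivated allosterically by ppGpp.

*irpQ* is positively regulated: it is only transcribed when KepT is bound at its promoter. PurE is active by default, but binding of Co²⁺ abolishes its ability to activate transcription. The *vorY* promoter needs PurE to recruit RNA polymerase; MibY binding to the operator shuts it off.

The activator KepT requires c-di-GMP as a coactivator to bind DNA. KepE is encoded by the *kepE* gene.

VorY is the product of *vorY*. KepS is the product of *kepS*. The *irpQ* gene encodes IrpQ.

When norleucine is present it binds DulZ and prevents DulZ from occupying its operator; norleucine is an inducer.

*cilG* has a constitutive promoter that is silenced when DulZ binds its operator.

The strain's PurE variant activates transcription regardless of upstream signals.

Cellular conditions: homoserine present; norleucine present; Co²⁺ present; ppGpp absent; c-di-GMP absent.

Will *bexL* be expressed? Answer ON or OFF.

PurE is constitutively active in this strain.
Homoserine is present, so MibY is inactive.
No repressor is bound and PurE is active, so *vorY* is transcribed.
So VorY is produced and active.
ppGpp is absent, so FubC is active.
With repressor FubC bound, *kepE* is not transcribed.
So KepE is not produced.
Activator VorY is present, so *kepS* is transcribed.
So KepS is produced and active.
Norleucine is present, so DulZ is inactive.
With no repressor bound, *cilG* is transcribed.
So CilG is produced and active.
c-di-GMP is absent, so KepT is inactive.
Required activator KepT is absent, so *irpQ* is not transcribed.
So IrpQ is not produced.
With repressor CilG bound, *bexL* is not transcribed.

OFF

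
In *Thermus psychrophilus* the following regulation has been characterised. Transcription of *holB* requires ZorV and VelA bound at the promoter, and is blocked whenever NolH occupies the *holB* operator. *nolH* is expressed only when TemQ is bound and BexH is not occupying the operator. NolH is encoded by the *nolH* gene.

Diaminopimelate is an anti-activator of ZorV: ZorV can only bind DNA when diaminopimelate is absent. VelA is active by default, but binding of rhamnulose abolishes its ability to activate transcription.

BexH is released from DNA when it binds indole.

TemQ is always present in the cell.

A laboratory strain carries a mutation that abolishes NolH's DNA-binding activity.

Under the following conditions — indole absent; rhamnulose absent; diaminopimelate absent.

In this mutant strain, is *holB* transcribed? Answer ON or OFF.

ON

Diaminopimelate is absent, so ZorV is active.
NolH is non-functional in this strain, so it has no effect.
Rhamnulose is absent, so VelA is active.
No repressor is bound and ZorV and VelA are active, so *holB* is transcribed.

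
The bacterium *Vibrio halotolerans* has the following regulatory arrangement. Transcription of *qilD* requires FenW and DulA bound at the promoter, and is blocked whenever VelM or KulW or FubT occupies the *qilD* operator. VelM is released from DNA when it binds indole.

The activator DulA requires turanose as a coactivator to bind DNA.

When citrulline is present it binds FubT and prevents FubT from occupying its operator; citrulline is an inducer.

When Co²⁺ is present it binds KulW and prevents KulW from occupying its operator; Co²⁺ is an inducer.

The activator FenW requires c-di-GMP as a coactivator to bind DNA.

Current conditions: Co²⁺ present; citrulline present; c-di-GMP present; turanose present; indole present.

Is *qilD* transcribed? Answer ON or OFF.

c-di-GMP is present, so FenW is active.
Turanose is present, so DulA is active.
Indole is present, so VelM is inactive.
Co²⁺ is present, so KulW is inactive.
Citrulline is present, so FubT is inactive.
No repressor is bound and FenW and DulA are active, so *qilD* is transcribed.

ON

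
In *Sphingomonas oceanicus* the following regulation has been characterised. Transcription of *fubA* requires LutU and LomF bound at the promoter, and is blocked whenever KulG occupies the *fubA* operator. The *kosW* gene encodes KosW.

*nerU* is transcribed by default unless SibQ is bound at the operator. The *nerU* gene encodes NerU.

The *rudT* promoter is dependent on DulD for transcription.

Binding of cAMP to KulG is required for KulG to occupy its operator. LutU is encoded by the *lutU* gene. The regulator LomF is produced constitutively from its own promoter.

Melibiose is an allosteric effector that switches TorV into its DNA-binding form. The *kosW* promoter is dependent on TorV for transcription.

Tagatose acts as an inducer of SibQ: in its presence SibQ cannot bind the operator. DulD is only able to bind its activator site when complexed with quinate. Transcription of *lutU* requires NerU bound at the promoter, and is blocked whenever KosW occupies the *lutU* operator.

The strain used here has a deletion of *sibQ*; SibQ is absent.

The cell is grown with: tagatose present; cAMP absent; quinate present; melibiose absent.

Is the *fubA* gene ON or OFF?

SibQ is non-functional in this strain, so it has no effect.
With no repressor bound, *nerU* is transcribed.
So NerU is produced and active.
Melibiose is absent, so TorV is inactive.
Required activator TorV is absent, so *kosW* is not transcribed.
So KosW is not produced.
No repressor is bound and NerU is active, so *lutU* is transcribed.
So LutU is produced and active.
LomF is produced constitutively and is active.
cAMP is absent, so KulG is inactive.
No repressor is bound and LutU and LomF are active, so *fubA* is transcribed.

ON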